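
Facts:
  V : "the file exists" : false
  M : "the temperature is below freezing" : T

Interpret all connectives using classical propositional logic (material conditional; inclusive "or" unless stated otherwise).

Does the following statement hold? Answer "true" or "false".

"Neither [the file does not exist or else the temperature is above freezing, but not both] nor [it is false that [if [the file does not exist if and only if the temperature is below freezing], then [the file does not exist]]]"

False.

Parsed as (¬V ⊕ ¬M) ↓ ¬((¬V ↔ M) → ¬V)

¬V = ¬F = T
¬M = ¬T = F
¬V ⊕ ¬M = T ⊕ F = T
¬V = ¬F = T
¬V ↔ M = T ↔ T = T
¬V = ¬F = T
(¬V ↔ M) → ¬V = T → T = T
¬((¬V ↔ M) → ¬V) = ¬T = F
(¬V ⊕ ¬M) ↓ ¬((¬V ↔ M) → ¬V) = T ↓ F = F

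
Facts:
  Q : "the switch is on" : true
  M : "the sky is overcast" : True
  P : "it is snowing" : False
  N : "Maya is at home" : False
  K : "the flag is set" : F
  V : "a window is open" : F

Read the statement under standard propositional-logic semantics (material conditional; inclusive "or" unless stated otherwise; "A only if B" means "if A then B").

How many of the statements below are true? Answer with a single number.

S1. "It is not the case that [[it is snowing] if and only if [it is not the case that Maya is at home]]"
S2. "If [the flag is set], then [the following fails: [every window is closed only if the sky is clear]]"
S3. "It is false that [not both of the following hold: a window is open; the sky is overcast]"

S1: In symbols: not (P iff not N)

not N = not False = True
P iff not N = False iff True = False
not (P iff not N) = not False = True
Thus S1 is true.

S2: In symbols: K -> not (not V -> not M)

not V = not False = True
not M = not True = False
not V -> not M = True -> False = False
not (not V -> not M) = not False = True
K -> not (not V -> not M) = False -> True = True
Thus S2 is true.

S3: Formalization: not (V nand M)

V nand M = False nand True = True
not (V nand M) = not True = False
So S3 is false.

2 of the 3 statements are true (S1, S2).

2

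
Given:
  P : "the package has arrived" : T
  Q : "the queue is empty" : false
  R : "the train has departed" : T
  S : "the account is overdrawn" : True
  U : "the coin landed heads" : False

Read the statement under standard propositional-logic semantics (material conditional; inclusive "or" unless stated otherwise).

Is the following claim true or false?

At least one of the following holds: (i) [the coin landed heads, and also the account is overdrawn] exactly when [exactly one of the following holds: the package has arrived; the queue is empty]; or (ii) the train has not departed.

False.

This is ((U ∧ S) ↔ (P ⊕ Q)) ∨ ¬R.

U ∧ S = F ∧ T = F
P ⊕ Q = T ⊕ F = T
(U ∧ S) ↔ (P ⊕ Q) = F ↔ T = F
¬R = ¬T = F
((U ∧ S) ↔ (P ⊕ Q)) ∨ ¬R = F ∨ F = F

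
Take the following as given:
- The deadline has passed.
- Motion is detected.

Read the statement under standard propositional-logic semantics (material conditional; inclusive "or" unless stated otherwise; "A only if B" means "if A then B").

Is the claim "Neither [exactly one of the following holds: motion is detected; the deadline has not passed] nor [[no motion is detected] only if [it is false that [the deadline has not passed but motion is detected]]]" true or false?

Let Q = "motion is detected" (T), P = "the deadline has passed" (T).
In symbols: (Q xor ~P) nor (~Q -> ~(~P & Q))

~P = ~T = F
Q xor ~P = T xor F = T
~Q = ~T = F
~P = ~T = F
~P & Q = F & T = F
~(~P & Q) = ~F = T
~Q -> ~(~P & Q) = F -> T = T
(Q xor ~P) nor (~Q -> ~(~P & Q)) = T nor T = F

False.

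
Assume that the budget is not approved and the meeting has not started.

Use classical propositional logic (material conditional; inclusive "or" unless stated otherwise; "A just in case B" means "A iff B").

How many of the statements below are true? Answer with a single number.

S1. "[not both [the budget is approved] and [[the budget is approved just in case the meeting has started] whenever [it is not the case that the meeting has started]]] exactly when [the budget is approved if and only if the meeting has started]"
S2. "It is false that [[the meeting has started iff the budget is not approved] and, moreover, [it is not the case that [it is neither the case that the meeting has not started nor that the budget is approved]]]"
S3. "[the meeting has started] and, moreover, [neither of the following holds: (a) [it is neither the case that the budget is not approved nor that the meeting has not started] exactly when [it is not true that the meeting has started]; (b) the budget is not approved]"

Let R = "the budget is approved" (F), H = "the meeting has started" (F).

S1: Formalization: (R nand (~H -> (R <-> H))) <-> (R <-> H)

~H = ~F = T
R <-> H = F <-> F = T
~H -> (R <-> H) = T -> T = T
R nand (~H -> (R <-> H)) = F nand T = T
R <-> H = F <-> F = T
(R nand (~H -> (R <-> H))) <-> (R <-> H) = T <-> T = T
Hence S1 is true.

S2: In symbols: ~((H <-> ~R) & ~(~H nor R))

~R = ~F = T
H <-> ~R = F <-> T = F
~H = ~F = T
~H nor R = T nor F = F
~(~H nor R) = ~F = T
(H <-> ~R) & ~(~H nor R) = F & T = F
~((H <-> ~R) & ~(~H nor R)) = ~F = T
So S2 is true.

S3: In symbols: H & (((~R nor ~H) <-> ~H) nor ~R)

~R = ~F = T
~H = ~F = T
~R nor ~H = T nor T = F
~H = ~F = T
(~R nor ~H) <-> ~H = F <-> T = F
~R = ~F = T
((~R nor ~H) <-> ~H) nor ~R = F nor T = F
H & (((~R nor ~H) <-> ~H) nor ~R) = F & F = F
So S3 is false.

Count: 2.

2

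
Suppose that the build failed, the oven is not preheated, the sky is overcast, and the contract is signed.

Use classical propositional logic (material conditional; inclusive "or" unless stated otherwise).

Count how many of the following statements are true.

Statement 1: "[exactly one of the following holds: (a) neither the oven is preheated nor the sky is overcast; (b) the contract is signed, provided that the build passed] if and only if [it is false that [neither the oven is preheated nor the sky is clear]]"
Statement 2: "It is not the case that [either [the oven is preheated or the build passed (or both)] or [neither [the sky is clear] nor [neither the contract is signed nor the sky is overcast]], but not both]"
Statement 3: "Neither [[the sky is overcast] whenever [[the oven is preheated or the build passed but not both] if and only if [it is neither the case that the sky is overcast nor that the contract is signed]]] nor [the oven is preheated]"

0

Let D = "the oven is preheated" (F), V = "the sky is overcast" (T), L = "the build passed" (F), M = "the contract is signed" (T).

Statement 1: Parsed as ((D nor V) xor (L -> M)) <-> ~(D nor ~V)

D nor V = F nor T = F
L -> M = F -> T = T
(D nor V) xor (L -> M) = F xor T = T
~V = ~T = F
D nor ~V = F nor F = T
~(D nor ~V) = ~T = F
((D nor V) xor (L -> M)) <-> ~(D nor ~V) = T <-> F = F
Thus Statement 1 is false.

Statement 2: This is ~((D | L) xor (~V nor (M nor V))).

D | L = F | F = F
~V = ~T = F
M nor V = T nor T = F
~V nor (M nor V) = F nor F = T
(D | L) xor (~V nor (M nor V)) = F xor T = T
~((D | L) xor (~V nor (M nor V))) = ~T = F
Thus Statement 2 is false.

Statement 3: This is (((D xor L) <-> (V nor M)) -> V) nor D.

D xor L = F xor F = F
V nor M = T nor T = F
(D xor L) <-> (V nor M) = F <-> F = T
((D xor L) <-> (V nor M)) -> V = T -> T = T
(((D xor L) <-> (V nor M)) -> V) nor D = T nor F = F
Thus Statement 3 is false.

Count: 0.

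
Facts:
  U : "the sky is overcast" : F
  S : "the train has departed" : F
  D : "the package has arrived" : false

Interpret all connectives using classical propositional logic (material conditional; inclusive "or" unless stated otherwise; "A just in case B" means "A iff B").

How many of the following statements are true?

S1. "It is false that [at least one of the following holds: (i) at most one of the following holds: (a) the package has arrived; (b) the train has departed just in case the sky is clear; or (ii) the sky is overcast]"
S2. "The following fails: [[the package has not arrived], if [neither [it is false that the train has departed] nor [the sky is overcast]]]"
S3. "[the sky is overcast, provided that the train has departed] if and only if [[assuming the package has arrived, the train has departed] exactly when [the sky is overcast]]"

0

S1: Formalization: ~((D nand (S <-> ~U)) | U)

~U = ~F = T
S <-> ~U = F <-> T = F
D nand (S <-> ~U) = F nand F = T
(D nand (S <-> ~U)) | U = T | F = T
~((D nand (S <-> ~U)) | U) = ~T = F
So S1 is false.

S2: This is ~((~S nor U) -> ~D).

~S = ~F = T
~S nor U = T nor F = F
~D = ~F = T
(~S nor U) -> ~D = F -> T = T
~((~S nor U) -> ~D) = ~T = F
Thus S2 is false.

S3: In symbols: (S -> U) <-> ((D -> S) <-> U)

S -> U = F -> F = T
D -> S = F -> F = T
(D -> S) <-> U = T <-> F = F
(S -> U) <-> ((D -> S) <-> U) = T <-> F = F
Hence S3 is false.

Count: 0.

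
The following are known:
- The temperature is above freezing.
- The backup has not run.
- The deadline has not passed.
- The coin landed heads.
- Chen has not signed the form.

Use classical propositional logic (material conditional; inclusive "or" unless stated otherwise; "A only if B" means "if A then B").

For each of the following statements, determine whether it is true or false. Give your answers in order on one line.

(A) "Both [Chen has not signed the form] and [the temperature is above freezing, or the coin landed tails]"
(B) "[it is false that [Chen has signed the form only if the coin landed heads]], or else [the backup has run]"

(A) true / (B) false

Let L = "Chen has signed the form" (F), Q = "the temperature is below freezing" (F), N = "the coin landed heads" (T), G = "the backup has run" (F).

(A): This is ¬L ∧ (¬Q ∨ ¬N).

¬L = ¬F = T
¬Q = ¬F = T
¬N = ¬T = F
¬Q ∨ ¬N = T ∨ F = T
¬L ∧ (¬Q ∨ ¬N) = T ∧ T = T
So (A) is true.

(B): In symbols: ¬(L → N) ∨ G

L → N = F → T = T
¬(L → N) = ¬T = F
¬(L → N) ∨ G = F ∨ F = F
So (B) is false.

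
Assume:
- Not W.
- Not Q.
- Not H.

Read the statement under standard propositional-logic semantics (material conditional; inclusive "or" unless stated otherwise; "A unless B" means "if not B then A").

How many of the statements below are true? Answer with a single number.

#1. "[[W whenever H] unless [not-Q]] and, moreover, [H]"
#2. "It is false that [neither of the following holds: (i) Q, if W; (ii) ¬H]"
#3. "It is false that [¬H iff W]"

2

#1: This is ((H → W) ∨ ¬Q) ∧ H.

H → W = F → F = T
¬Q = ¬F = T
(H → W) ∨ ¬Q = T ∨ T = T
((H → W) ∨ ¬Q) ∧ H = T ∧ F = F
So #1 is false.

#2: Formalization: ¬((W → Q) ↓ ¬H)

W → Q = F → F = T
¬H = ¬F = T
(W → Q) ↓ ¬H = T ↓ T = F
¬((W → Q) ↓ ¬H) = ¬F = T
Thus #2 is true.

#3: In symbols: ¬(¬H ↔ W)

¬H = ¬F = T
¬H ↔ W = T ↔ F = F
¬(¬H ↔ W) = ¬F = T
Thus #3 is true.

Count: 2.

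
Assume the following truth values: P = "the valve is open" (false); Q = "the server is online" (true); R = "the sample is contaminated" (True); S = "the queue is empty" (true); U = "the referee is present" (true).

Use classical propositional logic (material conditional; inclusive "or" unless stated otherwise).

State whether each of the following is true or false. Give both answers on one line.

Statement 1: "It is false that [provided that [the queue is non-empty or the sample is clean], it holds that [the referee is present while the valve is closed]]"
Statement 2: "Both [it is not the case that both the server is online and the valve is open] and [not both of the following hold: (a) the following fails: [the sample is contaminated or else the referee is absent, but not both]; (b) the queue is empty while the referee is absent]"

Statement 1: This is ¬((¬S ∨ ¬R) → (U ∧ ¬P)).

¬S = ¬T = F
¬R = ¬T = F
¬S ∨ ¬R = F ∨ F = F
¬P = ¬F = T
U ∧ ¬P = T ∧ T = T
(¬S ∨ ¬R) → (U ∧ ¬P) = F → T = T
¬((¬S ∨ ¬R) → (U ∧ ¬P)) = ¬T = F
So Statement 1 is false.

Statement 2: In symbols: (Q ↑ P) ∧ (¬(R ⊕ ¬U) ↑ (S ∧ ¬U))

Q ↑ P = T ↑ F = T
¬U = ¬T = F
R ⊕ ¬U = T ⊕ F = T
¬(R ⊕ ¬U) = ¬T = F
¬U = ¬T = F
S ∧ ¬U = T ∧ F = F
¬(R ⊕ ¬U) ↑ (S ∧ ¬U) = F ↑ F = T
(Q ↑ P) ∧ (¬(R ⊕ ¬U) ↑ (S ∧ ¬U)) = T ∧ T = T
Thus Statement 2 is true.

Statement 1 False, Statement 2 True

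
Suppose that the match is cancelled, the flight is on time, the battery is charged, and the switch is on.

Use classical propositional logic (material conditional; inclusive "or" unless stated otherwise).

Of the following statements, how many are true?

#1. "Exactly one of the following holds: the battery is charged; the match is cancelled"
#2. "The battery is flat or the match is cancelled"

1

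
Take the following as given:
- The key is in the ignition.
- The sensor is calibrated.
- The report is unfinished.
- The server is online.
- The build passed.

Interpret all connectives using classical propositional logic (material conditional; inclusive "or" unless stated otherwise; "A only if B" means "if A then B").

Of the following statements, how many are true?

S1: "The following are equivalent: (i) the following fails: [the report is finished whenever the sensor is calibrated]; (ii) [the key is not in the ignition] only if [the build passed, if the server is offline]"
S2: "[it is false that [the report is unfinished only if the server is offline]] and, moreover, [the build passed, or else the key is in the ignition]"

2

Let Q = "the sensor is calibrated" (T), R = "the report is finished" (F), P = "the key is in the ignition" (T), S = "the server is online" (T), U = "the build passed" (T).

S1: Parsed as ~(Q -> R) <-> (~P -> (~S -> U))

Q -> R = T -> F = F
~(Q -> R) = ~F = T
~P = ~T = F
~S = ~T = F
~S -> U = F -> T = T
~P -> (~S -> U) = F -> T = T
~(Q -> R) <-> (~P -> (~S -> U)) = T <-> T = T
So S1 is true.

S2: Formalization: ~(~R -> ~S) & (U | P)

~R = ~F = T
~S = ~T = F
~R -> ~S = T -> F = F
~(~R -> ~S) = ~F = T
U | P = T | T = T
~(~R -> ~S) & (U | P) = T & T = T
Hence S2 is true.

Count: 2.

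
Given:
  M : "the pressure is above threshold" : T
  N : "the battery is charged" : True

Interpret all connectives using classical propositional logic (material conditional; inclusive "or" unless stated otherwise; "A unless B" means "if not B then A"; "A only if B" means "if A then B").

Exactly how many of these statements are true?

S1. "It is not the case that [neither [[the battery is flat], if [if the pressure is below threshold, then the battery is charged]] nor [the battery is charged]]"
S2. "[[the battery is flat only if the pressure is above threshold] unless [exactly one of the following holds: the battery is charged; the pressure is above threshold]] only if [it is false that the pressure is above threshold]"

S1: In symbols: ~(((~M -> N) -> ~N) nor N)

~M = ~T = F
~M -> N = F -> T = T
~N = ~T = F
(~M -> N) -> ~N = T -> F = F
((~M -> N) -> ~N) nor N = F nor T = F
~(((~M -> N) -> ~N) nor N) = ~F = T
So S1 is true.

S2: This is ((~N -> M) | (N xor M)) -> ~M.

~N = ~T = F
~N -> M = F -> T = T
N xor M = T xor T = F
(~N -> M) | (N xor M) = T | F = T
~M = ~T = F
((~N -> M) | (N xor M)) -> ~M = T -> F = F
Thus S2 is false.

Count: 1.

1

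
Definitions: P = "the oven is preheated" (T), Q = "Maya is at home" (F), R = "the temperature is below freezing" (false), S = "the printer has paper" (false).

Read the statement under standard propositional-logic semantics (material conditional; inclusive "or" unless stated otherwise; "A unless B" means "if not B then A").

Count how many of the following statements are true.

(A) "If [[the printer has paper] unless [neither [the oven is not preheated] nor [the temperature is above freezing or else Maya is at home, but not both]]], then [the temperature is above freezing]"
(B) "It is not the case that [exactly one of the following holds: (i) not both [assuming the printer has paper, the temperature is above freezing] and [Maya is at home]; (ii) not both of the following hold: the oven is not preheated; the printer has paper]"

2

(A): Formalization: (S or (not P nor (not R xor Q))) -> not R

not P = not True = False
not R = not False = True
not R xor Q = True xor False = True
not P nor (not R xor Q) = False nor True = False
S or (not P nor (not R xor Q)) = False or False = False
not R = not False = True
(S or (not P nor (not R xor Q))) -> not R = False -> True = True
Hence (A) is true.

(B): In symbols: not (((S -> not R) nand Q) xor (not P nand S))

not R = not False = True
S -> not R = False -> True = True
(S -> not R) nand Q = True nand False = True
not P = not True = False
not P nand S = False nand False = True
((S -> not R) nand Q) xor (not P nand S) = True xor True = False
not (((S -> not R) nand Q) xor (not P nand S)) = not False = True
Hence (B) is true.

2 of the 2 statements are true.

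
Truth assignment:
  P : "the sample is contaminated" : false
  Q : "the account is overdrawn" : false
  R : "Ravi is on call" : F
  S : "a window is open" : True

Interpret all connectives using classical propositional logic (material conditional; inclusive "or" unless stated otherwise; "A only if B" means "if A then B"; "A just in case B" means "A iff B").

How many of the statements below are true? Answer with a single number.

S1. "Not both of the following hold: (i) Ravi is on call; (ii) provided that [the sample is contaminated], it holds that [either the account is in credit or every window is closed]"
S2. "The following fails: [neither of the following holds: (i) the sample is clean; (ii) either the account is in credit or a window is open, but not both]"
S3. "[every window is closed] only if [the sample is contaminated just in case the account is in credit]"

3

S1: In symbols: R ↑ (P → (¬Q ∨ ¬S))

¬Q = ¬F = T
¬S = ¬T = F
¬Q ∨ ¬S = T ∨ F = T
P → (¬Q ∨ ¬S) = F → T = T
R ↑ (P → (¬Q ∨ ¬S)) = F ↑ T = T
Hence S1 is true.

S2: This is ¬(¬P ↓ (¬Q ⊕ S)).

¬P = ¬F = T
¬Q = ¬F = T
¬Q ⊕ S = T ⊕ T = F
¬P ↓ (¬Q ⊕ S) = T ↓ F = F
¬(¬P ↓ (¬Q ⊕ S)) = ¬F = T
Hence S2 is true.

S3: Formalization: ¬S → (P ↔ ¬Q)

¬S = ¬T = F
¬Q = ¬F = T
P ↔ ¬Q = F ↔ T = F
¬S → (P ↔ ¬Q) = F → F = T
Thus S3 is true.

3 of the 3 statements are true.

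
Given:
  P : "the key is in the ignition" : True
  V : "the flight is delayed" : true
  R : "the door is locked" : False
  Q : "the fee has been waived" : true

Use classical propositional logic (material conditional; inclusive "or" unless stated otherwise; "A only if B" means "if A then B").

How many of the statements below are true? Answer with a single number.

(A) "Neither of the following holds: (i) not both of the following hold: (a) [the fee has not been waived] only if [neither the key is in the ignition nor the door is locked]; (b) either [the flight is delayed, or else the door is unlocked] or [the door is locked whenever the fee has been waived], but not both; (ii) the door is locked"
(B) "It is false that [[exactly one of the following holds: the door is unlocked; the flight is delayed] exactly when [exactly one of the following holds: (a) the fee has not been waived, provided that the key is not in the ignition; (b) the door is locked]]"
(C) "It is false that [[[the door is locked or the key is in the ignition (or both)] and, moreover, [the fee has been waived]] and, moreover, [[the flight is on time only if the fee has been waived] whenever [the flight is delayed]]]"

(A): In symbols: ((~Q -> (P nor R)) nand ((V | ~R) xor (Q -> R))) nor R

~Q = ~T = F
P nor R = T nor F = F
~Q -> (P nor R) = F -> F = T
~R = ~F = T
V | ~R = T | T = T
Q -> R = T -> F = F
(V | ~R) xor (Q -> R) = T xor F = T
(~Q -> (P nor R)) nand ((V | ~R) xor (Q -> R)) = T nand T = F
((~Q -> (P nor R)) nand ((V | ~R) xor (Q -> R))) nor R = F nor F = T
Thus (A) is true.

(B): Formalization: ~((~R xor V) <-> ((~P -> ~Q) xor R))

~R = ~F = T
~R xor V = T xor T = F
~P = ~T = F
~Q = ~T = F
~P -> ~Q = F -> F = T
(~P -> ~Q) xor R = T xor F = T
(~R xor V) <-> ((~P -> ~Q) xor R) = F <-> T = F
~((~R xor V) <-> ((~P -> ~Q) xor R)) = ~F = T
Thus (B) is true.

(C): In symbols: ~(((R | P) & Q) & (V -> (~V -> Q)))

R | P = F | T = T
(R | P) & Q = T & T = T
~V = ~T = F
~V -> Q = F -> T = T
V -> (~V -> Q) = T -> T = T
((R | P) & Q) & (V -> (~V -> Q)) = T & T = T
~(((R | P) & Q) & (V -> (~V -> Q))) = ~T = F
Thus (C) is false.

True statements: 2 ((A), (B)).

2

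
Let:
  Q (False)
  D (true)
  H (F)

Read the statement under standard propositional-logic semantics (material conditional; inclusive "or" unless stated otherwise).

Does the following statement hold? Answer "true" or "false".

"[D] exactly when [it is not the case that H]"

true

In symbols: D ↔ ¬H

¬H = ¬F = T
D ↔ ¬H = T ↔ T = T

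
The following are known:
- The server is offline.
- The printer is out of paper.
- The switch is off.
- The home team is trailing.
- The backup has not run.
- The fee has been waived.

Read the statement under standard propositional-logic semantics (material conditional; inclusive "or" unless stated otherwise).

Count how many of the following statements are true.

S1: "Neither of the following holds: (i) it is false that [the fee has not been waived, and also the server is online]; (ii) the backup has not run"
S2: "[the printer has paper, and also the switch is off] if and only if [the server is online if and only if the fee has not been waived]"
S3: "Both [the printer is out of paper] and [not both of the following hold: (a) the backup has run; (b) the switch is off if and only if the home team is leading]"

1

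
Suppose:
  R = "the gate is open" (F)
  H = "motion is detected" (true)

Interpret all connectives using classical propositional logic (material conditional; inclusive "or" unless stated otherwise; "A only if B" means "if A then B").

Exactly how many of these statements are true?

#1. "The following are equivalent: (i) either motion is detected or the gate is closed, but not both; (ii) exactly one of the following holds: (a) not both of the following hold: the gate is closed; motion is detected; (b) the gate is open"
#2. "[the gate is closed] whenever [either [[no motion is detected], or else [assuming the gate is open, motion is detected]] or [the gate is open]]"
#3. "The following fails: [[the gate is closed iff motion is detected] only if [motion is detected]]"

#1: This is (H xor not R) iff ((not R nand H) xor R).

not R = not False = True
H xor not R = True xor True = False
not R = not False = True
not R nand H = True nand True = False
(not R nand H) xor R = False xor False = False
(H xor not R) iff ((not R nand H) xor R) = False iff False = True
Thus #1 is true.

#2: Parsed as ((not H or (R -> H)) or R) -> not R

not H = not True = False
R -> H = False -> True = True
not H or (R -> H) = False or True = True
(not H or (R -> H)) or R = True or False = True
not R = not False = True
((not H or (R -> H)) or R) -> not R = True -> True = True
Thus #2 is true.

#3: In symbols: not ((not R iff H) -> H)

not R = not False = True
not R iff H = True iff True = True
(not R iff H) -> H = True -> True = True
not ((not R iff H) -> H) = not True = False
Hence #3 is false.

True statements: 2 (#1, #2).

2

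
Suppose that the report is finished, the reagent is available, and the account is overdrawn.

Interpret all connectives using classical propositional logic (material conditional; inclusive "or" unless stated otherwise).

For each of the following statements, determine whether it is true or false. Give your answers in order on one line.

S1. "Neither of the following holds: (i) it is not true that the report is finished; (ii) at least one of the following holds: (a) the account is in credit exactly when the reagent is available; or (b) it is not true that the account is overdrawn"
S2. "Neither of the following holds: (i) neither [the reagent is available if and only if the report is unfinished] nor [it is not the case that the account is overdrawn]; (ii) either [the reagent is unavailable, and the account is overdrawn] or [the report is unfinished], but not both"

S1 T; S2 F

Let P = "the report is finished" (T), R = "the account is overdrawn" (T), Q = "the reagent is available" (T).

S1: In symbols: ¬P ↓ ((¬R ↔ Q) ∨ ¬R)

¬P = ¬T = F
¬R = ¬T = F
¬R ↔ Q = F ↔ T = F
¬R = ¬T = F
(¬R ↔ Q) ∨ ¬R = F ∨ F = F
¬P ↓ ((¬R ↔ Q) ∨ ¬R) = F ↓ F = T
Thus S1 is true.

S2: Formalization: ((Q ↔ ¬P) ↓ ¬R) ↓ ((¬Q ∧ R) ⊕ ¬P)

¬P = ¬T = F
Q ↔ ¬P = T ↔ F = F
¬R = ¬T = F
(Q ↔ ¬P) ↓ ¬R = F ↓ F = T
¬Q = ¬T = F
¬Q ∧ R = F ∧ T = F
¬P = ¬T = F
(¬Q ∧ R) ⊕ ¬P = F ⊕ F = F
((Q ↔ ¬P) ↓ ¬R) ↓ ((¬Q ∧ R) ⊕ ¬P) = T ↓ F = F
So S2 is false.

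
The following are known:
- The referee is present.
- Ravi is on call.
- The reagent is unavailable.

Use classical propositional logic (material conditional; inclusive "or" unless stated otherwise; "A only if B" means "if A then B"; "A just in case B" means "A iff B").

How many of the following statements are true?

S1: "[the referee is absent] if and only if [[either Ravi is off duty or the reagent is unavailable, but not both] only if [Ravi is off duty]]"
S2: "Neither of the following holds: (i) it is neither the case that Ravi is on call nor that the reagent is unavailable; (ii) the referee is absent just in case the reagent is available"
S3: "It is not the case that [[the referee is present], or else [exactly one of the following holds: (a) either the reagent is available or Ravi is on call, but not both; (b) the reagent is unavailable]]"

Let V = "the referee is present" (True), W = "Ravi is on call" (True), R = "the reagent is available" (False).

S1: Formalization: not V iff ((not W xor not R) -> not W)

not V = not True = False
not W = not True = False
not R = not False = True
not W xor not R = False xor True = True
not W = not True = False
(not W xor not R) -> not W = True -> False = False
not V iff ((not W xor not R) -> not W) = False iff False = True
Thus S1 is true.

S2: Parsed as (W nor not R) nor (not V iff R)

not R = not False = True
W nor not R = True nor True = False
not V = not True = False
not V iff R = False iff False = True
(W nor not R) nor (not V iff R) = False nor True = False
Hence S2 is false.

S3: This is not (V or ((R xor W) xor not R)).

R xor W = False xor True = True
not R = not False = True
(R xor W) xor not R = True xor True = False
V or ((R xor W) xor not R) = True or False = True
not (V or ((R xor W) xor not R)) = not True = False
Thus S3 is false.

1 of the 3 statements is true (S1).

1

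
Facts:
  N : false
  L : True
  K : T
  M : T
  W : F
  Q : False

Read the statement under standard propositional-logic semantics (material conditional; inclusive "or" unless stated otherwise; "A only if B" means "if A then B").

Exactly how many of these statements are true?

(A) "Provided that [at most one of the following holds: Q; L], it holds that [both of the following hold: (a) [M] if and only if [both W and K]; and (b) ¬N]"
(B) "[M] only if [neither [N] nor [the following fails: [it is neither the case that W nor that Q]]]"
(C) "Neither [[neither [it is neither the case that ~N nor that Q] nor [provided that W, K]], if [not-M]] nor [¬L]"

(A): Formalization: (Q ↑ L) → ((M ↔ (W ∧ K)) ∧ ¬N)

Q ↑ L = F ↑ T = T
W ∧ K = F ∧ T = F
M ↔ (W ∧ K) = T ↔ F = F
¬N = ¬F = T
(M ↔ (W ∧ K)) ∧ ¬N = F ∧ T = F
(Q ↑ L) → ((M ↔ (W ∧ K)) ∧ ¬N) = T → F = F
So (A) is false.

(B): This is M → (N ↓ ¬(W ↓ Q)).

W ↓ Q = F ↓ F = T
¬(W ↓ Q) = ¬T = F
N ↓ ¬(W ↓ Q) = F ↓ F = T
M → (N ↓ ¬(W ↓ Q)) = T → T = T
So (B) is true.

(C): This is (¬M → ((¬N ↓ Q) ↓ (W → K))) ↓ ¬L.

¬M = ¬T = F
¬N = ¬F = T
¬N ↓ Q = T ↓ F = F
W → K = F → T = T
(¬N ↓ Q) ↓ (W → K) = F ↓ T = F
¬M → ((¬N ↓ Q) ↓ (W → K)) = F → F = T
¬L = ¬T = F
(¬M → ((¬N ↓ Q) ↓ (W → K))) ↓ ¬L = T ↓ F = F
Hence (C) is false.

True statements: 1 ((B)).

1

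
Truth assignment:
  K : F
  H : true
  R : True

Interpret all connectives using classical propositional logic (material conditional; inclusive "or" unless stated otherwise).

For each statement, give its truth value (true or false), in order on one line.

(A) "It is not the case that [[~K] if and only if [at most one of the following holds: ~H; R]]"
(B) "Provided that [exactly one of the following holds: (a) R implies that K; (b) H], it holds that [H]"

(A) F; (B) T

(A): This is not (not K iff (not H nand R)).

not K = not False = True
not H = not True = False
not H nand R = False nand True = True
not K iff (not H nand R) = True iff True = True
not (not K iff (not H nand R)) = not True = False
Thus (A) is false.

(B): This is ((R -> K) xor H) -> H.

R -> K = True -> False = False
(R -> K) xor H = False xor True = True
((R -> K) xor H) -> H = True -> True = True
Thus (B) is true.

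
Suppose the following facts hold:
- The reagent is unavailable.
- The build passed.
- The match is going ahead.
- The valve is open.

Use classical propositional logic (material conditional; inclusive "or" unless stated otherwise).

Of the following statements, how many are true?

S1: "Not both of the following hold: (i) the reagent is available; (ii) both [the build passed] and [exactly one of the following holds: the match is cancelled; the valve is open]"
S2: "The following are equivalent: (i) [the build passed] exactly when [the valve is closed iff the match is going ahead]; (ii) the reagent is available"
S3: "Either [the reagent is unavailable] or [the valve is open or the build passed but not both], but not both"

3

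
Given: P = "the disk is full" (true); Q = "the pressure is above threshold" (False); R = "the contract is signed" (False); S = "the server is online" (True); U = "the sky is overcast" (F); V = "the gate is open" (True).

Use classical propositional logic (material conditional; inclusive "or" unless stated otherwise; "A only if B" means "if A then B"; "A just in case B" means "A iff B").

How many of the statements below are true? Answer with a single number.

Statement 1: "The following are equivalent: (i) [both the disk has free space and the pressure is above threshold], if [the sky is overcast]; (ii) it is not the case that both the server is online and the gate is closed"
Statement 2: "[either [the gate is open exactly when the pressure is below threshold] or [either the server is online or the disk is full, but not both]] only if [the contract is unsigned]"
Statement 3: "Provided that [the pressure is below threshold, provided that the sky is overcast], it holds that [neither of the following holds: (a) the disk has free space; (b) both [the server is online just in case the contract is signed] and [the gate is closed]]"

Statement 1: Formalization: (U -> (~P & Q)) <-> (S nand ~V)

~P = ~T = F
~P & Q = F & F = F
U -> (~P & Q) = F -> F = T
~V = ~T = F
S nand ~V = T nand F = T
(U -> (~P & Q)) <-> (S nand ~V) = T <-> T = T
Thus Statement 1 is true.

Statement 2: Parsed as ((V <-> ~Q) | (S xor P)) -> ~R

~Q = ~F = T
V <-> ~Q = T <-> T = T
S xor P = T xor T = F
(V <-> ~Q) | (S xor P) = T | F = T
~R = ~F = T
((V <-> ~Q) | (S xor P)) -> ~R = T -> T = T
Hence Statement 2 is true.

Statement 3: This is (U -> ~Q) -> (~P nor ((S <-> R) & ~V)).

~Q = ~F = T
U -> ~Q = F -> T = T
~P = ~T = F
S <-> R = T <-> F = F
~V = ~T = F
(S <-> R) & ~V = F & F = F
~P nor ((S <-> R) & ~V) = F nor F = T
(U -> ~Q) -> (~P nor ((S <-> R) & ~V)) = T -> T = T
Hence Statement 3 is true.

True statements: 3 (Statement 1, Statement 2, Statement 3).

3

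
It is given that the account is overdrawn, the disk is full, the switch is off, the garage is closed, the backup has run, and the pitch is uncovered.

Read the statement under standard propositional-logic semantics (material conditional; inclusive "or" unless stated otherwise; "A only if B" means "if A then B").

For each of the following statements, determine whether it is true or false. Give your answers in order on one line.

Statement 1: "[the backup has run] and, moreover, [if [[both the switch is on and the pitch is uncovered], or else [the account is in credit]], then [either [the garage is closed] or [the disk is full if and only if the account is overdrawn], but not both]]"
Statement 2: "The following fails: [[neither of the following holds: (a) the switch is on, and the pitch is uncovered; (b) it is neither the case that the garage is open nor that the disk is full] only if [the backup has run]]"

Statement 1 T; Statement 2 F

Let L = "the backup has run" (T), U = "the switch is on" (F), H = "the pitch is covered" (F), K = "the account is overdrawn" (T), M = "the garage is closed" (T), P = "the disk is full" (T).

Statement 1: Parsed as L & (((U & ~H) | ~K) -> (M xor (P <-> K)))

~H = ~F = T
U & ~H = F & T = F
~K = ~T = F
(U & ~H) | ~K = F | F = F
P <-> K = T <-> T = T
M xor (P <-> K) = T xor T = F
((U & ~H) | ~K) -> (M xor (P <-> K)) = F -> F = T
L & (((U & ~H) | ~K) -> (M xor (P <-> K))) = T & T = T
So Statement 1 is true.

Statement 2: This is ~(((U & ~H) nor (~M nor P)) -> L).

~H = ~F = T
U & ~H = F & T = F
~M = ~T = F
~M nor P = F nor T = F
(U & ~H) nor (~M nor P) = F nor F = T
((U & ~H) nor (~M nor P)) -> L = T -> T = T
~(((U & ~H) nor (~M nor P)) -> L) = ~T = F
Hence Statement 2 is false.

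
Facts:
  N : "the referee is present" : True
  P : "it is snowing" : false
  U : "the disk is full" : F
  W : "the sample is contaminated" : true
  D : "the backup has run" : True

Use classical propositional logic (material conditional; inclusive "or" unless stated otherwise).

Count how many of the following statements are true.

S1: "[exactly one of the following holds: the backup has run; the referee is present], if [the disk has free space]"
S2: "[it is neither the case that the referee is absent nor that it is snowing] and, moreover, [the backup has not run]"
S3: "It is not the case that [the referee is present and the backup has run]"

0

S1: Parsed as not U -> (D xor N)

not U = not False = True
D xor N = True xor True = False
not U -> (D xor N) = True -> False = False
So S1 is false.

S2: Formalization: (not N nor P) and not D

not N = not True = False
not N nor P = False nor False = True
not D = not True = False
(not N nor P) and not D = True and False = False
Thus S2 is false.

S3: In symbols: not (N and D)

N and D = True and True = True
not (N and D) = not True = False
Thus S3 is false.

Count: 0.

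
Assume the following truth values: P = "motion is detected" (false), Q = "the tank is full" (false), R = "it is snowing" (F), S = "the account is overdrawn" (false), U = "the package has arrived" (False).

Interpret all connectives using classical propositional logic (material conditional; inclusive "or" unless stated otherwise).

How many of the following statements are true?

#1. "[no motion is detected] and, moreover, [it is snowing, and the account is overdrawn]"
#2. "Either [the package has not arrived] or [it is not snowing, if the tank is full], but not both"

0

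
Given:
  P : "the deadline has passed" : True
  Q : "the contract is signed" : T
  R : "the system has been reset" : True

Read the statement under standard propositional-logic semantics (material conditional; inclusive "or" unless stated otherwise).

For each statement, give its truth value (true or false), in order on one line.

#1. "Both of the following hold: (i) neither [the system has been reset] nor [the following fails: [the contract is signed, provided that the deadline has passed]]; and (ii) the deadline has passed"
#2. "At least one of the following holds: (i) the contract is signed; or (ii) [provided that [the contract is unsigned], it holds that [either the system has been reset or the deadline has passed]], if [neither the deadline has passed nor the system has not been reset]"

#1: In symbols: (R nor not (P -> Q)) and P

P -> Q = True -> True = True
not (P -> Q) = not True = False
R nor not (P -> Q) = True nor False = False
(R nor not (P -> Q)) and P = False and True = False
Thus #1 is false.

#2: Formalization: Q or ((P nor not R) -> (not Q -> (R or P)))

not R = not True = False
P nor not R = True nor False = False
not Q = not True = False
R or P = True or True = True
not Q -> (R or P) = False -> True = True
(P nor not R) -> (not Q -> (R or P)) = False -> True = True
Q or ((P nor not R) -> (not Q -> (R or P))) = True or True = True
Thus #2 is true.

#1 F; #2 T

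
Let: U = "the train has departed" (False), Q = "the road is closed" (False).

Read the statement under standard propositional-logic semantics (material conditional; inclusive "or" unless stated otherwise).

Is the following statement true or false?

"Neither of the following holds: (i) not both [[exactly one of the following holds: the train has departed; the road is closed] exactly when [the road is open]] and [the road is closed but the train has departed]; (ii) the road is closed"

Values: U=False, Q=False.
In symbols: (((U xor Q) iff not Q) nand (Q and U)) nor Q

U xor Q = False xor False = False
not Q = not False = True
(U xor Q) iff not Q = False iff True = False
Q and U = False and False = False
((U xor Q) iff not Q) nand (Q and U) = False nand False = True
(((U xor Q) iff not Q) nand (Q and U)) nor Q = True nor False = False

The statement is false.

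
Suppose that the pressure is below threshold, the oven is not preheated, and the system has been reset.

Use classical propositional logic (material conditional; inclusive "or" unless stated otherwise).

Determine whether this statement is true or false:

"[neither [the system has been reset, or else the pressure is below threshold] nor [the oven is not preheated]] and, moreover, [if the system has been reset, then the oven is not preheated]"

False.

Let U = "the system has been reset" (T), Q = "the pressure is above threshold" (F), D = "the oven is preheated" (F).
Formalization: ((U ∨ ¬Q) ↓ ¬D) ∧ (U → ¬D)

¬Q = ¬F = T
U ∨ ¬Q = T ∨ T = T
¬D = ¬F = T
(U ∨ ¬Q) ↓ ¬D = T ↓ T = F
¬D = ¬F = T
U → ¬D = T → T = T
((U ∨ ¬Q) ↓ ¬D) ∧ (U → ¬D) = F ∧ T = F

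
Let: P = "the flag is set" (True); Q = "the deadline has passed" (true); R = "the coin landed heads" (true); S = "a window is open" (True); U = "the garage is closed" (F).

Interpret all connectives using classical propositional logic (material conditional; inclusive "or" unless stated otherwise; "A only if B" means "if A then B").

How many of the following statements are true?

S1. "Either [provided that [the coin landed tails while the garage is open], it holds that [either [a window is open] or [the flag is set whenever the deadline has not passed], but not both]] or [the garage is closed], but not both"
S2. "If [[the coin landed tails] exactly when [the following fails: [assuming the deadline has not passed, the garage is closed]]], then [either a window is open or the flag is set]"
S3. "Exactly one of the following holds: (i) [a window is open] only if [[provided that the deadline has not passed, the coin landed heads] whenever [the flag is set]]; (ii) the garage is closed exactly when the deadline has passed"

S1: This is ((not R and not U) -> (S xor (not Q -> P))) xor U.

not R = not True = False
not U = not False = True
not R and not U = False and True = False
not Q = not True = False
not Q -> P = False -> True = True
S xor (not Q -> P) = True xor True = False
(not R and not U) -> (S xor (not Q -> P)) = False -> False = True
((not R and not U) -> (S xor (not Q -> P))) xor U = True xor False = True
Hence S1 is true.

S2: This is (not R iff not (not Q -> U)) -> (S or P).

not R = not True = False
not Q = not True = False
not Q -> U = False -> False = True
not (not Q -> U) = not True = False
not R iff not (not Q -> U) = False iff False = True
S or P = True or True = True
(not R iff not (not Q -> U)) -> (S or P) = True -> True = True
So S2 is true.

S3: Formalization: (S -> (P -> (not Q -> R))) xor (U iff Q)

not Q = not True = False
not Q -> R = False -> True = True
P -> (not Q -> R) = True -> True = True
S -> (P -> (not Q -> R)) = True -> True = True
U iff Q = False iff True = False
(S -> (P -> (not Q -> R))) xor (U iff Q) = True xor False = True
So S3 is true.

Count: 3.

3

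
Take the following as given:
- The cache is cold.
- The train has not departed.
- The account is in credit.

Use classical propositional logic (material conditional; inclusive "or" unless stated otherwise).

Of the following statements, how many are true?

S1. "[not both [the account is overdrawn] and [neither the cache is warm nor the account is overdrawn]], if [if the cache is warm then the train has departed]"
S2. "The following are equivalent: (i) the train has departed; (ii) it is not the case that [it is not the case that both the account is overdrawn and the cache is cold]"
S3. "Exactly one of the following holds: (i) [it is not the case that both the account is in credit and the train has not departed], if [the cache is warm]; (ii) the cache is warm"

Let P = "the cache is warm" (False), Q = "the train has departed" (False), R = "the account is overdrawn" (False).

S1: Parsed as (P -> Q) -> (R nand (P nor R))

P -> Q = False -> False = True
P nor R = False nor False = True
R nand (P nor R) = False nand True = True
(P -> Q) -> (R nand (P nor R)) = True -> True = True
So S1 is true.

S2: In symbols: Q iff not (R nand not P)

not P = not False = True
R nand not P = False nand True = True
not (R nand not P) = not True = False
Q iff not (R nand not P) = False iff False = True
Hence S2 is true.

S3: Parsed as (P -> (not R nand not Q)) xor P

not R = not False = True
not Q = not False = True
not R nand not Q = True nand True = False
P -> (not R nand not Q) = False -> False = True
(P -> (not R nand not Q)) xor P = True xor False = True
Hence S3 is true.

Count: 3.

3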